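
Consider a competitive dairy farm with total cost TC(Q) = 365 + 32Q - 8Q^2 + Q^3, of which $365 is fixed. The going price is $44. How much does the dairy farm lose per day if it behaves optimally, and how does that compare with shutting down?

AVC = 32 - 8Q + Q^2 has its minimum $16 at Q = 4; price $44 clears that bar, so the firm operates.
MC = 32 - 16Q + 3Q^2. Setting P = MC and taking the root on the rising branch gives Q* = 6.
TR = 44·6 = 264. TC = 365 + 120 = 485. Profit = 264 − 485 = -$221.
That loss of $221 beats the $365 the firm would lose by shutting down; producing recovers $144 of fixed cost.

Profit = -$221 at Q = 6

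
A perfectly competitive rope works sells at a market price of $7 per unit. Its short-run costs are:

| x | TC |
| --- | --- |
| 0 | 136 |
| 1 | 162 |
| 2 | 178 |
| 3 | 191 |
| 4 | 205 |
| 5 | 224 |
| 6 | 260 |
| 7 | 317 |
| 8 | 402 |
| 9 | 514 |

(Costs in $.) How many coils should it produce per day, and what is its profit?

x = 0 (shut down); profit = -$136

Tabulate TR − TC: x=0: -136; x=1: -155; x=2: -164; x=3: -170; x=4: -177; x=5: -189; x=6: -218; x=7: -268; x=8: -346; x=9: -451.
Profit is highest at x = 0. Equivalently, the lowest AVC in the table is 69/4 ≈ $17.25 at x = 4, and P = $7 falls below it — price never covers variable cost, so the firm shuts down and loses only its fixed cost.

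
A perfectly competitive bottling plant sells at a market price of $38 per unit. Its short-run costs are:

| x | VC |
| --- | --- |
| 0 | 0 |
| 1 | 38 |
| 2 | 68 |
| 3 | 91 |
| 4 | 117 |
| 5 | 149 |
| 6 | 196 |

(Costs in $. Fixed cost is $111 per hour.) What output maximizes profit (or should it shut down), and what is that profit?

x = 5; profit = -$70

Compute π = P·x − TC at each output: x=0: -111; x=1: -111; x=2: -103; x=3: -88; x=4: -76; x=5: -70; x=6: -79.
Profit is maximized at x = 5. AVC there is 149/5 = $29.80 ≤ P, so producing beats shutting down (which would give -$111).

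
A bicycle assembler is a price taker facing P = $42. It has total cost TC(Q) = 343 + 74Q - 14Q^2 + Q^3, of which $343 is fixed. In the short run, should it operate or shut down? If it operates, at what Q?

From TC, MC = TC'(Q) = 74 - 28Q + 3Q^2 and AVC = VC/Q = 74 - 14Q + Q^2.
The AVC parabola has its vertex at Q = 14/2 = 7, where AVC = 74 - 14·7 + 7^2 = $25.
Because $42 ≥ $25, revenue can cover variable cost; the firm operates.
Solving P = MC: 32 - 28Q + 3Q^2 = 0 ⇒ Q = 4/3 or 8. On the upward-sloping branch, Q* = 8.
Check: AVC at Q = 8 is $26 ≤ P, so revenue covers variable cost.
Profit = P·Q − TC = 42·8 − 551 = -$215, a loss, but smaller than the $343 fixed cost the firm would lose by shutting down.

Produce at Q = 8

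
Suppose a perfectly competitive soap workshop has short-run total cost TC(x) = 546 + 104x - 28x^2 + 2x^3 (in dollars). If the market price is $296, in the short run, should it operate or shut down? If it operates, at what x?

Variable cost is VC = 104x - 28x^2 + 2x^3, so AVC = VC/x = 104 - 28x + 2x^2 and MC = dTC/dx = 104 - 56x + 6x^2.
The AVC parabola has its vertex at x = 28/4 = 7, where AVC = 104 - 28·7 + 2·7^2 = $6.
Because $296 ≥ $6, revenue can cover variable cost; the firm operates.
P = MC gives -192 - 56x + 6x^2 = 0, with roots -8/3 and 12. Take the larger (rising MC): x* = 12.
Check: AVC at x = 12 is $56 ≤ P, so revenue covers variable cost.
Profit = P·x − TC = 296·12 − 1218 = $2334.

Produce at x = 12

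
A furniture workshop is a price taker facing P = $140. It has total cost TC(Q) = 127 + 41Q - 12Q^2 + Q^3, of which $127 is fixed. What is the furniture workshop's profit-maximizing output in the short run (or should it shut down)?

From TC, MC = TC'(Q) = 41 - 24Q + 3Q^2 and AVC = VC/Q = 41 - 12Q + Q^2.
AVC hits its minimum where MC = AVC, at Q = 6, giving min AVC = 41 - 12·6 + 6^2 = $5.
P = $140 exceeds min AVC = $5, so the firm stays open.
Solving P = MC: -99 - 24Q + 3Q^2 = 0 ⇒ Q = -3 or 11. On the upward-sloping branch, Q* = 11.
Check: AVC at Q = 11 is $30 ≤ P, so revenue covers variable cost.
Profit = P·Q − TC = 140·11 − 457 = $1083.

Produce at Q = 11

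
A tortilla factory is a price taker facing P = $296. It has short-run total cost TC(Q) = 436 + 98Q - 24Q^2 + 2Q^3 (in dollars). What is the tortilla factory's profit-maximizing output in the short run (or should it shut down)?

Strip out fixed cost: VC = 98Q - 24Q^2 + 2Q^3. Then AVC = 98 - 24Q + 2Q^2 and MC = 98 - 48Q + 6Q^2.
AVC hits its minimum where MC = AVC, at Q = 6, giving min AVC = 98 - 24·6 + 2·6^2 = $26.
Because $296 ≥ $26, revenue can cover variable cost; the firm operates.
P = MC gives -198 - 48Q + 6Q^2 = 0, with roots -3 and 11. Take the larger (rising MC): Q* = 11.
Check: AVC at Q = 11 is $76 ≤ P, so revenue covers variable cost.
Profit = P·Q − TC = 296·11 − 1272 = $1984.

Produce at Q = 11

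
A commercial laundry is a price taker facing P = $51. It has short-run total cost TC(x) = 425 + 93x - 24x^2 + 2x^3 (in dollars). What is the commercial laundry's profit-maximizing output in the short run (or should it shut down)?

From TC, MC = TC'(x) = 93 - 48x + 6x^2 and AVC = VC/x = 93 - 24x + 2x^2.
AVC hits its minimum where MC = AVC, at x = 6, giving min AVC = 93 - 24·6 + 2·6^2 = $21.
P = $51 exceeds min AVC = $21, so the firm stays open.
Solving P = MC: 42 - 48x + 6x^2 = 0 ⇒ x = 1 or 7. On the upward-sloping branch, x* = 7.
Check: AVC at x = 7 is $23 ≤ P, so revenue covers variable cost.
Profit = P·x − TC = 51·7 − 586 = -$229, a loss, but smaller than the $425 fixed cost the firm would lose by shutting down.

Produce at x = 7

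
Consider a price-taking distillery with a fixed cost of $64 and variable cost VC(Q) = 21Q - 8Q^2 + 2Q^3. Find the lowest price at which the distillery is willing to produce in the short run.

Short-run supply begins at min AVC. From VC = 21Q - 8Q^2 + 2Q^3, AVC = 21 - 8Q + 2Q^2.
dAVC/dQ = -8 + 4Q = 0 gives Q = 2. min AVC = 21 - 8·2 + 2·2^2 = 13.
For P < $13 the firm produces nothing.

$13 per unit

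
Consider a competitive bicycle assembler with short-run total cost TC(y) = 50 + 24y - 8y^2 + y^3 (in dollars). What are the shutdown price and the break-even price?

AVC = 24 - 8y + y^2; minimized at y = 4, giving min AVC = $8. That is the shutdown price.
ATC = 50/y + 24 - 8y + y^2. Setting dATC/dy = −50/y^2 − 8 + 2y = 0 gives y = 5 (since 2·5^3 − 8·5^2 = 50).
min ATC = 50/5 + 24 − 8·5 + 5^2 = $19. That is the break-even price.
Between these two prices the firm operates at a loss; above $19 it earns a profit.

Shutdown price = $8; break-even price = $19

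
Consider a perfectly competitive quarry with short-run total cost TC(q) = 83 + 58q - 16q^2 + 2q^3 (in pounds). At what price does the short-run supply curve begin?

£26 per unit

The shutdown price is the minimum of AVC. VC = 58q - 16q^2 + 2q^3, so AVC = 58 - 16q + 2q^2.
At the minimum of AVC, MC = AVC. MC = 58 - 32q + 6q^2; setting MC = AVC gives 4q^2 - 16q = 0, so q = 4. min AVC = 26.
So the shutdown price is £26.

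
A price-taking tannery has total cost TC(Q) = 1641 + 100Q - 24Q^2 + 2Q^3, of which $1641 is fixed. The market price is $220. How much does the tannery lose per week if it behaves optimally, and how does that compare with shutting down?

Profit = -$41 at Q = 10

AVC = 100 - 24Q + 2Q^2; min AVC = $28 at Q = 6. Since P = $220 ≥ min AVC, the firm produces.
MC = 100 - 48Q + 6Q^2. Setting P = MC and taking the root on the rising branch gives Q* = 10.
TR = 220·10 = 2200. TC = 1641 + 600 = 2241. Profit = 2200 − 2241 = -$41.
By producing, the firm covers all variable cost plus $1600 of fixed cost; shutting down would lose the full $1641.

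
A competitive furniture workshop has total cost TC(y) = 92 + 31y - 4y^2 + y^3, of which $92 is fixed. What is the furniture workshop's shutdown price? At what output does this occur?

The firm shuts down when price falls below the minimum of average variable cost. AVC = VC/y = 31 - 4y + y^2.
dAVC/dy = -4 + 2y = 0 gives y = 2. min AVC = 31 - 4·2 + 2^2 = 27.
For P < $27 the firm produces nothing.

$27 per unit, at y = 2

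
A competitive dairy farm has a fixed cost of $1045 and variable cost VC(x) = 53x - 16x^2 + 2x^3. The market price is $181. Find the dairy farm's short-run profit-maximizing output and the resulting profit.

Profit = -$21 at x = 8

AVC = 53 - 16x + 2x^2; min AVC = $21 at x = 4. Since P = $181 ≥ min AVC, the firm produces.
With MC = 53 - 32x + 6x^2, P = MC on the upward-sloping part at x* = 8.
TR = 181·8 = 1448. TC = 1045 + 424 = 1469. Profit = 1448 − 1469 = -$21.
By producing, the firm covers all variable cost plus $1024 of fixed cost; shutting down would lose the full $1045.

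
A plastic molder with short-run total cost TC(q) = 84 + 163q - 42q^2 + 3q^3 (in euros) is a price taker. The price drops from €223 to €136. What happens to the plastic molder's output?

AVC = 163 - 42q + 3q^2, minimized at q = 7 where min AVC = €16. MC = 163 - 84q + 9q^2.
At P = €223 ≥ min AVC, set P = MC on the rising branch: q = 10.
At P = €136 ≥ min AVC, set P = MC: q = 9. The firm stays open but cuts output.

Output falls from 10 to 9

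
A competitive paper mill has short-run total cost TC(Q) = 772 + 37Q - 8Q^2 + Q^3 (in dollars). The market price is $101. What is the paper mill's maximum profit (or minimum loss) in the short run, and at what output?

Profit = -$260 at Q = 8

AVC = 37 - 8Q + Q^2; min AVC = $21 at Q = 4. Since P = $101 ≥ min AVC, the firm produces.
MC = 37 - 16Q + 3Q^2. Setting P = MC and taking the root on the rising branch gives Q* = 8.
TR = 101·8 = 808. TC = 772 + 296 = 1068. Profit = 808 − 1068 = -$260.
By producing, the firm covers all variable cost plus $512 of fixed cost; shutting down would lose the full $772.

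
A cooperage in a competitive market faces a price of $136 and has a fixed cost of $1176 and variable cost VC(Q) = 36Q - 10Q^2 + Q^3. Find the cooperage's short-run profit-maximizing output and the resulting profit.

AVC = 36 - 10Q + Q^2; min AVC = $11 at Q = 5. Since P = $136 ≥ min AVC, the firm produces.
With MC = 36 - 20Q + 3Q^2, P = MC on the upward-sloping part at Q* = 10.
TR = 136·10 = 1360. TC = 1176 + 360 = 1536. Profit = 1360 − 1536 = -$176.
By producing, the firm covers all variable cost plus $1000 of fixed cost; shutting down would lose the full $1176.

Profit = -$176 at Q = 10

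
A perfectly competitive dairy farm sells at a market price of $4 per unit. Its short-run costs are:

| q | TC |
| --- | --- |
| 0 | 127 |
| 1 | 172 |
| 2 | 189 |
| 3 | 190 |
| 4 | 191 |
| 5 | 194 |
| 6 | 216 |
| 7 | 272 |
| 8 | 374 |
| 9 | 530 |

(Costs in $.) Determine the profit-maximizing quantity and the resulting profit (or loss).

Profit at each row (π = 4q − TC): q=0: -127; q=1: -168; q=2: -181; q=3: -178; q=4: -175; q=5: -174; q=6: -192; q=7: -244; q=8: -342; q=9: -494.
Profit is highest at q = 0. Equivalently, the lowest AVC in the table is 67/5 ≈ $13.40 at q = 5, and P = $4 falls below it — price never covers variable cost, so the firm shuts down and loses only its fixed cost.

q = 0 (shut down); profit = -$127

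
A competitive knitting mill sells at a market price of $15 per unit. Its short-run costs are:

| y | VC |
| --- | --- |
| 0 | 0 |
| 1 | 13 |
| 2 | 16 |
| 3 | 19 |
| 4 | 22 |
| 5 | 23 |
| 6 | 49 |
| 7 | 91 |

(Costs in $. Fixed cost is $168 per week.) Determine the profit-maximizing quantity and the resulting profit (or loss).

Tabulate TR − TC: y=0: -168; y=1: -166; y=2: -154; y=3: -142; y=4: -130; y=5: -116; y=6: -127; y=7: -154.
Profit is maximized at y = 5. AVC there is 23/5 = $4.60 ≤ P, so producing beats shutting down (which would give -$168).

y = 5; profit = -$116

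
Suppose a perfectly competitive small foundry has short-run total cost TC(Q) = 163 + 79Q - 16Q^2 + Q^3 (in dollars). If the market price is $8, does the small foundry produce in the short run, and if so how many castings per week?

From TC, MC = TC'(Q) = 79 - 32Q + 3Q^2 and AVC = VC/Q = 79 - 16Q + Q^2.
AVC hits its minimum where MC = AVC, at Q = 8, giving min AVC = 79 - 16·8 + 8^2 = $15.
P = $8 lies below min AVC = $15; no output level covers variable cost.
Best response: produce nothing and absorb the $163 fixed cost.

Shut down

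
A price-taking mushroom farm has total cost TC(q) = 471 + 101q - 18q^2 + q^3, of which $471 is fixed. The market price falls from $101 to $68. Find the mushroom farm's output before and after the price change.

AVC = 101 - 18q + q^2, minimized at q = 9 where min AVC = $20. MC = 101 - 36q + 3q^2.
With P = $101 above the shutdown price, P = MC gives q = 12.
At P = $68 ≥ min AVC, set P = MC: q = 11. The firm stays open but cuts output.

Output falls from 12 to 11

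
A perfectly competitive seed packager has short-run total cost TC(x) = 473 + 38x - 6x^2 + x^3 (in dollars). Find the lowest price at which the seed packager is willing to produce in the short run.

The shutdown price is the minimum of AVC. VC = 38x - 6x^2 + x^3, so AVC = 38 - 6x + x^2.
At the minimum of AVC, MC = AVC. MC = 38 - 12x + 3x^2; setting MC = AVC gives 2x^2 - 6x = 0, so x = 3. min AVC = 29.
The firm shuts down for any P below $29.

$29 per unit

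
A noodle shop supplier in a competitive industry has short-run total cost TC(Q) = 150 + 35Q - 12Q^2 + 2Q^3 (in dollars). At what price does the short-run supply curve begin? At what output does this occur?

$17 per unit, at Q = 3

The firm shuts down when price falls below the minimum of average variable cost. AVC = VC/Q = 35 - 12Q + 2Q^2.
dAVC/dQ = -12 + 4Q = 0 gives Q = 3. min AVC = 35 - 12·3 + 2·3^2 = 17.
For P < $17 the firm produces nothing.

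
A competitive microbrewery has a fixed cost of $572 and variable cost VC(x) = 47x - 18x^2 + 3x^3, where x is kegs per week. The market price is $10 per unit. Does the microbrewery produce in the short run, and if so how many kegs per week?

Variable cost is VC = 47x - 18x^2 + 3x^3, so AVC = VC/x = 47 - 18x + 3x^2 and MC = dTC/dx = 47 - 36x + 9x^2.
AVC is minimized where dAVC/dx = -18 + 6x = 0, at x = 3; min AVC = 47 - 18·3 + 3·3^2 = $20.
P = $10 lies below min AVC = $20; no output level covers variable cost.
Shutting down limits the loss to fixed cost, $572.

Shut down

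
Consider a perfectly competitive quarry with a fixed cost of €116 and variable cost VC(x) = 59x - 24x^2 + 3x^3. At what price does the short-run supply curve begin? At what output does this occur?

The shutdown price is the minimum of AVC. VC = 59x - 24x^2 + 3x^3, so AVC = 59 - 24x + 3x^2.
At the minimum of AVC, MC = AVC. MC = 59 - 48x + 9x^2; setting MC = AVC gives 6x^2 - 24x = 0, so x = 4. min AVC = 11.
So the shutdown price is €11.

€11 per unit, at x = 4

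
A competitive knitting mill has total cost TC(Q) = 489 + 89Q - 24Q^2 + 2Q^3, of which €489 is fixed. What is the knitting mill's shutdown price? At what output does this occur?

Short-run supply begins at min AVC. From VC = 89Q - 24Q^2 + 2Q^3, AVC = 89 - 24Q + 2Q^2.
At the minimum of AVC, MC = AVC. MC = 89 - 48Q + 6Q^2; setting MC = AVC gives 4Q^2 - 24Q = 0, so Q = 6. min AVC = 17.
For P < €17 the firm produces nothing.

€17 per unit, at Q = 6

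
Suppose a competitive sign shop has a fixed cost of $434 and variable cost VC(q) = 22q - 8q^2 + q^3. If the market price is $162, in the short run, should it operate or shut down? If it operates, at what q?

Produce at q = 10

Strip out fixed cost: VC = 22q - 8q^2 + q^3. Then AVC = 22 - 8q + q^2 and MC = 22 - 16q + 3q^2.
AVC hits its minimum where MC = AVC, at q = 4, giving min AVC = 22 - 8·4 + 4^2 = $6.
Since P = $162 ≥ min AVC = $6, price covers variable cost and the firm should produce.
Solving P = MC: -140 - 16q + 3q^2 = 0 ⇒ q = -14/3 or 10. On the upward-sloping branch, q* = 10.
Check: AVC at q = 10 is $42 ≤ P, so revenue covers variable cost.
Profit = P·q − TC = 162·10 − 854 = $766.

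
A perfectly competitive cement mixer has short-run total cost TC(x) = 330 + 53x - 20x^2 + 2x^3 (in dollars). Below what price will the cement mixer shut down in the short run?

The firm shuts down when price falls below the minimum of average variable cost. AVC = VC/x = 53 - 20x + 2x^2.
At the minimum of AVC, MC = AVC. MC = 53 - 40x + 6x^2; setting MC = AVC gives 4x^2 - 20x = 0, so x = 5. min AVC = 3.
For P < $3 the firm produces nothing.

$3 per unit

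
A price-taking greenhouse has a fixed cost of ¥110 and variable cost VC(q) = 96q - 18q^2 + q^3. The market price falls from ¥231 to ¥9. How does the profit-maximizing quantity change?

AVC = 96 - 18q + q^2, minimized at q = 9 where min AVC = ¥15. MC = 96 - 36q + 3q^2.
With P = ¥231 above the shutdown price, P = MC gives q = 15.
At P = ¥9 < min AVC = ¥15, price no longer covers variable cost at any output, so the firm shuts down: q = 0.

Output falls from 15 to 0 (the firm shuts down)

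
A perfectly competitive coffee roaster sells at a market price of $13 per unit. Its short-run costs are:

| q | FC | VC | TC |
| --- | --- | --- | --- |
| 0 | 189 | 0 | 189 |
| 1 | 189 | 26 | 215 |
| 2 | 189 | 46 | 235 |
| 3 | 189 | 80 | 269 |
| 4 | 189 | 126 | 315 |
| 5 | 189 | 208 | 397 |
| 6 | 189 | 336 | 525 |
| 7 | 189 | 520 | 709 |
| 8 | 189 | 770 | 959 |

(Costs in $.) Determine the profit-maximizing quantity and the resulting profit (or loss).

Compute π = P·q − TC at each output: q=0: -189; q=1: -202; q=2: -209; q=3: -230; q=4: -263; q=5: -332; q=6: -447; q=7: -618; q=8: -855.
Profit is highest at q = 0. Equivalently, the lowest AVC in the table is 46/2 ≈ $23 at q = 2, and P = $13 falls below it — price never covers variable cost, so the firm shuts down and loses only its fixed cost.

q = 0 (shut down); profit = -$189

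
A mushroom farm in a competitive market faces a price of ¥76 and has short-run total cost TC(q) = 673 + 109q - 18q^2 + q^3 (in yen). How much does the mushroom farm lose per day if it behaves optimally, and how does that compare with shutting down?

AVC = 109 - 18q + q^2; min AVC = ¥28 at q = 9. Since P = ¥76 ≥ min AVC, the firm produces.
MC = 109 - 36q + 3q^2. Setting P = MC and taking the root on the rising branch gives q* = 11.
TR = 76·11 = 836. TC = 673 + 352 = 1025. Profit = 836 − 1025 = -¥189.
That loss of ¥189 beats the ¥673 the firm would lose by shutting down; producing recovers ¥484 of fixed cost.

Profit = -¥189 at q = 11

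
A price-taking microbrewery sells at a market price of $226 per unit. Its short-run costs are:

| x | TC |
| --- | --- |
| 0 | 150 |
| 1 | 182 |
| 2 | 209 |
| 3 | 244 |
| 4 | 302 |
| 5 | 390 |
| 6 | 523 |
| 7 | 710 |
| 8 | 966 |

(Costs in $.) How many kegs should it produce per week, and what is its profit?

x = 7; profit = $872

Profit at each row (π = 226x − TC): x=0: -150; x=1: 44; x=2: 243; x=3: 434; x=4: 602; x=5: 740; x=6: 833; x=7: 872; x=8: 842.
Profit is maximized at x = 7. AVC there is 560/7 = $80 ≤ P, so producing beats shutting down (which would give -$150).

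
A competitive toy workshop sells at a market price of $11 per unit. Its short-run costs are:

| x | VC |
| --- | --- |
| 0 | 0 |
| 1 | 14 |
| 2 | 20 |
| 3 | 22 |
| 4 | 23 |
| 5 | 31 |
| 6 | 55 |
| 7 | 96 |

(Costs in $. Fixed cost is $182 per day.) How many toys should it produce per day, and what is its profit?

Compute π = P·x − TC at each output: x=0: -182; x=1: -185; x=2: -180; x=3: -171; x=4: -161; x=5: -158; x=6: -171; x=7: -201.
Profit is maximized at x = 5. AVC there is 31/5 = $6.20 ≤ P, so producing beats shutting down (which would give -$182).

x = 5; profit = -$158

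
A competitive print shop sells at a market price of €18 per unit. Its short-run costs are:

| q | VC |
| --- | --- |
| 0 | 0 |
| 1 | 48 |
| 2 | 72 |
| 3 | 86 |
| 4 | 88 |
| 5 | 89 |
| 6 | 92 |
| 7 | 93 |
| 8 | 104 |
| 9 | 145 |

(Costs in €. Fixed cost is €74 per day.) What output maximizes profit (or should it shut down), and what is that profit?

Compute π = P·q − TC at each output: q=0: -74; q=1: -104; q=2: -110; q=3: -106; q=4: -90; q=5: -73; q=6: -58; q=7: -41; q=8: -34; q=9: -57.
Profit is maximized at q = 8. AVC there is 104/8 = €13 ≤ P, so producing beats shutting down (which would give -€74).

q = 8; profit = -€34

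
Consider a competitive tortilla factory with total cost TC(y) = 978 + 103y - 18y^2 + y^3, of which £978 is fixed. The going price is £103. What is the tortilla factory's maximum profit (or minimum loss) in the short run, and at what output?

AVC = 103 - 18y + y^2 has its minimum £22 at y = 9; price £103 clears that bar, so the firm operates.
MC = 103 - 36y + 3y^2. Setting P = MC and taking the root on the rising branch gives y* = 12.
TR = 103·12 = 1236. TC = 978 + 372 = 1350. Profit = 1236 − 1350 = -£114.
By producing, the firm covers all variable cost plus £864 of fixed cost; shutting down would lose the full £978.

Profit = -£114 at y = 12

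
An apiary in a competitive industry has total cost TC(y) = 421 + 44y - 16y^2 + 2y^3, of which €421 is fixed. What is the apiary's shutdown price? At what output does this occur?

The shutdown price is the minimum of AVC. VC = 44y - 16y^2 + 2y^3, so AVC = 44 - 16y + 2y^2.
At the minimum of AVC, MC = AVC. MC = 44 - 32y + 6y^2; setting MC = AVC gives 4y^2 - 16y = 0, so y = 4. min AVC = 12.
For P < €12 the firm produces nothing.

€12 per unit, at y = 4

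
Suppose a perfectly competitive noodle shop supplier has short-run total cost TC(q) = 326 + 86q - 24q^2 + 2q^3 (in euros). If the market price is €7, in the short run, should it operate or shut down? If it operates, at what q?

Shut down

From TC, MC = TC'(q) = 86 - 48q + 6q^2 and AVC = VC/q = 86 - 24q + 2q^2.
AVC is minimized where dAVC/dq = -24 + 4q = 0, at q = 6; min AVC = 86 - 24·6 + 2·6^2 = €14.
With P < min AVC (€7 < €14), every unit sold adds to the loss.
The firm minimizes its loss by shutting down and losing only its fixed cost of €326.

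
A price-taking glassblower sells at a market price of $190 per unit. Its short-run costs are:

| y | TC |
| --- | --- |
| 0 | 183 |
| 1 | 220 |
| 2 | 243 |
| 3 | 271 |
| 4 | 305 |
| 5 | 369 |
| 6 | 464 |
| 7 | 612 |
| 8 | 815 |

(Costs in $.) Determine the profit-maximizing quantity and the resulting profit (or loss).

Compute π = P·y − TC at each output: y=0: -183; y=1: -30; y=2: 137; y=3: 299; y=4: 455; y=5: 581; y=6: 676; y=7: 718; y=8: 705.
Profit is maximized at y = 7. AVC there is 429/7 = $61.29 ≤ P, so producing beats shutting down (which would give -$183).

y = 7; profit = $718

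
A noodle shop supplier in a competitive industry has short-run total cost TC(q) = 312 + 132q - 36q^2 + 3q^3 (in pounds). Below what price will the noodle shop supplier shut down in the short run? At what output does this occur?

£24 per unit, at q = 6

Short-run supply begins at min AVC. From VC = 132q - 36q^2 + 3q^3, AVC = 132 - 36q + 3q^2.
dAVC/dq = -36 + 6q = 0 gives q = 6. min AVC = 132 - 36·6 + 3·6^2 = 24.
The firm shuts down for any P below £24.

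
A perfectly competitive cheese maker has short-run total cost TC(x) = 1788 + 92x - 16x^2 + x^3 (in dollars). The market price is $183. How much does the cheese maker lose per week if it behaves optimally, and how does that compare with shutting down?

Profit = -$98 at x = 13

AVC = 92 - 16x + x^2 has its minimum $28 at x = 8; price $183 clears that bar, so the firm operates.
With MC = 92 - 32x + 3x^2, P = MC on the upward-sloping part at x* = 13.
TR = 183·13 = 2379. TC = 1788 + 689 = 2477. Profit = 2379 − 2477 = -$98.
By producing, the firm covers all variable cost plus $1690 of fixed cost; shutting down would lose the full $1788.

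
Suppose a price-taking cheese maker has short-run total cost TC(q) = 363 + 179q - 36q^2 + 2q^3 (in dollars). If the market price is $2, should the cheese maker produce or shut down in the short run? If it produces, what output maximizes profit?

Variable cost is VC = 179q - 36q^2 + 2q^3, so AVC = VC/q = 179 - 36q + 2q^2 and MC = dTC/dq = 179 - 72q + 6q^2.
The AVC parabola has its vertex at q = 36/4 = 9, where AVC = 179 - 36·9 + 2·9^2 = $17.
With P < min AVC ($2 < $17), every unit sold adds to the loss.
Best response: produce nothing and absorb the $363 fixed cost.

Shut down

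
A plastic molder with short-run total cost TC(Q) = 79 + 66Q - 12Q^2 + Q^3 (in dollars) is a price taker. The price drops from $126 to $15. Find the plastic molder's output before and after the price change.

MC = 66 - 24Q + 3Q^2; the shutdown threshold is min AVC = $30 (at Q = 6).
With P = $126 above the shutdown price, P = MC gives Q = 10.
At P = $15 < min AVC = $30, price no longer covers variable cost at any output, so the firm shuts down: Q = 0.

Output falls from 10 to 0 (the firm shuts down)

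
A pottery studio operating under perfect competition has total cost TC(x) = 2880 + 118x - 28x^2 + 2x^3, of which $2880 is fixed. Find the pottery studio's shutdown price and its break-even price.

Shutdown price = $20; break-even price = $310

AVC = 118 - 28x + 2x^2; minimized at x = 7, giving min AVC = $20. That is the shutdown price.
ATC = 2880/x + 118 - 28x + 2x^2. Setting dATC/dx = −2880/x^2 − 28 + 4x = 0 gives x = 12 (since 4·12^3 − 28·12^2 = 2880).
min ATC = 2880/12 + 118 − 28·12 + 2·12^2 = $310. That is the break-even price.
For $20 ≤ P < $310 the firm produces at a loss; below $20 it shuts down.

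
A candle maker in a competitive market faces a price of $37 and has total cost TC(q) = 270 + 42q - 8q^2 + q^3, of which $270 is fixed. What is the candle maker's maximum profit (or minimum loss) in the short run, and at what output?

AVC = 42 - 8q + q^2 has its minimum $26 at q = 4; price $37 clears that bar, so the firm operates.
With MC = 42 - 16q + 3q^2, P = MC on the upward-sloping part at q* = 5.
TR = 37·5 = 185. TC = 270 + 135 = 405. Profit = 185 − 405 = -$220.
Shutting down would mean losing the fixed cost of $270, so operating at a loss of $220 is better by $50.

Profit = -$220 at q = 5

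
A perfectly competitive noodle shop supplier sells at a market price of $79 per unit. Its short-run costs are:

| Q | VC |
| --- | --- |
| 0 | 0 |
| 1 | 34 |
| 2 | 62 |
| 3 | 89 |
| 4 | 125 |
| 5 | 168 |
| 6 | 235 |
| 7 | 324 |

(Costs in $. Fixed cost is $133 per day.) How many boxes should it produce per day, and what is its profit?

Compute π = P·Q − TC at each output: Q=0: -133; Q=1: -88; Q=2: -37; Q=3: 15; Q=4: 58; Q=5: 94; Q=6: 106; Q=7: 96.
Profit is maximized at Q = 6. AVC there is 235/6 = $39.17 ≤ P, so producing beats shutting down (which would give -$133).

Q = 6; profit = $106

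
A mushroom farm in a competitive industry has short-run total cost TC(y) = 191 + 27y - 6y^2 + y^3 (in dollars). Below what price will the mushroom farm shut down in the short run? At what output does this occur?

The firm shuts down when price falls below the minimum of average variable cost. AVC = VC/y = 27 - 6y + y^2.
dAVC/dy = -6 + 2y = 0 gives y = 3. min AVC = 27 - 6·3 + 3^2 = 18.
The firm shuts down for any P below $18.

$18 per unit, at y = 3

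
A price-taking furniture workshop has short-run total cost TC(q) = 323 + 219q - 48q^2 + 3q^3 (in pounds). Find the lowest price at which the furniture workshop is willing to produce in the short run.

£27 per unit

Short-run supply begins at min AVC. From VC = 219q - 48q^2 + 3q^3, AVC = 219 - 48q + 3q^2.
At the minimum of AVC, MC = AVC. MC = 219 - 96q + 9q^2; setting MC = AVC gives 6q^2 - 48q = 0, so q = 8. min AVC = 27.
For P < £27 the firm produces nothing.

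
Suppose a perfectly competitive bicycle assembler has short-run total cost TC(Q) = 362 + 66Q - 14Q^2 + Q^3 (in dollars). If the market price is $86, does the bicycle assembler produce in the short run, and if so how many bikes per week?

Produce at Q = 10

From TC, MC = TC'(Q) = 66 - 28Q + 3Q^2 and AVC = VC/Q = 66 - 14Q + Q^2.
AVC hits its minimum where MC = AVC, at Q = 7, giving min AVC = 66 - 14·7 + 7^2 = $17.
P = $86 exceeds min AVC = $17, so the firm stays open.
Solving P = MC: -20 - 28Q + 3Q^2 = 0 ⇒ Q = -2/3 or 10. On the upward-sloping branch, Q* = 10.
Check: AVC at Q = 10 is $26 ≤ P, so revenue covers variable cost.
Profit = P·Q − TC = 86·10 − 622 = $238.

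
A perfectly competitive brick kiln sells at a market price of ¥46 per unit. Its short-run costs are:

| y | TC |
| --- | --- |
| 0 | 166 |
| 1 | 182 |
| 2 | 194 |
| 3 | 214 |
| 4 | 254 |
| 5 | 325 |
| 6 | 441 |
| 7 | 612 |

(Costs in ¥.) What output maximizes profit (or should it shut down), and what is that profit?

Profit at each row (π = 46y − TC): y=0: -166; y=1: -136; y=2: -102; y=3: -76; y=4: -70; y=5: -95; y=6: -165; y=7: -290.
Profit is maximized at y = 4. AVC there is 88/4 = ¥22 ≤ P, so producing beats shutting down (which would give -¥166).

y = 4; profit = -¥70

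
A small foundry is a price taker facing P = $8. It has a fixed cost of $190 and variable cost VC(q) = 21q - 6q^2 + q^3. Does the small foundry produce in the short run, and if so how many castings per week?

From TC, MC = TC'(q) = 21 - 12q + 3q^2 and AVC = VC/q = 21 - 6q + q^2.
AVC is minimized where dAVC/dq = -6 + 2q = 0, at q = 3; min AVC = 21 - 6·3 + 3^2 = $12.
Since P = $8 < min AVC = $12, price fails to cover variable cost at any output.
The firm minimizes its loss by shutting down and losing only its fixed cost of $190.

Shut down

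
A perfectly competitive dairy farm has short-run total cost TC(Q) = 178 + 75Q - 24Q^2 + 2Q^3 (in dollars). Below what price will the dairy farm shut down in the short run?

The shutdown price is the minimum of AVC. VC = 75Q - 24Q^2 + 2Q^3, so AVC = 75 - 24Q + 2Q^2.
dAVC/dQ = -24 + 4Q = 0 gives Q = 6. min AVC = 75 - 24·6 + 2·6^2 = 3.
For P < $3 the firm produces nothing.

$3 per unit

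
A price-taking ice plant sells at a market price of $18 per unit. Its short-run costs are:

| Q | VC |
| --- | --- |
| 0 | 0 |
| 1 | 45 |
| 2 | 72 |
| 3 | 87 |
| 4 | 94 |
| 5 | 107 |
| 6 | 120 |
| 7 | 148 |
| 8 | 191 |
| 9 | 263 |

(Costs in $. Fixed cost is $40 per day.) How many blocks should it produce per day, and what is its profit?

Q = 0 (shut down); profit = -$40

Compute π = P·Q − TC at each output: Q=0: -40; Q=1: -67; Q=2: -76; Q=3: -73; Q=4: -62; Q=5: -57; Q=6: -52; Q=7: -62; Q=8: -87; Q=9: -141.
Profit is highest at Q = 0. Equivalently, the lowest AVC in the table is 120/6 ≈ $20 at Q = 6, and P = $18 falls below it — price never covers variable cost, so the firm shuts down and loses only its fixed cost.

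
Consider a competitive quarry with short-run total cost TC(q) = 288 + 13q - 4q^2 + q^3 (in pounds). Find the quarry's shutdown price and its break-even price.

Shutdown price = min AVC. AVC = 13 - 4q + q^2, with vertex at q = 2 and minimum £9.
ATC = 288/q + 13 - 4q + q^2. Setting dATC/dq = −288/q^2 − 4 + 2q = 0 gives q = 6 (since 2·6^3 − 4·6^2 = 288).
min ATC = 288/6 + 13 − 4·6 + 6^2 = £73. That is the break-even price.
Between these two prices the firm operates at a loss; above £73 it earns a profit.

Shutdown price = £9; break-even price = £73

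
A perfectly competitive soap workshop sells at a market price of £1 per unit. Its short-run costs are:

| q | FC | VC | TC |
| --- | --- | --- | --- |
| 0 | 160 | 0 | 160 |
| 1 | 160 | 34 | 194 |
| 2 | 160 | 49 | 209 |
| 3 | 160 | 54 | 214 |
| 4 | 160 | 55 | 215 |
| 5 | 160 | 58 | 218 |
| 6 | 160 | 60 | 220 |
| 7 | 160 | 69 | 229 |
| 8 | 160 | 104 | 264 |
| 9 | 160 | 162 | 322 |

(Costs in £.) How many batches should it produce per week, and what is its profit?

q = 0 (shut down); profit = -£160

Compute π = P·q − TC at each output: q=0: -160; q=1: -193; q=2: -207; q=3: -211; q=4: -211; q=5: -213; q=6: -214; q=7: -222; q=8: -256; q=9: -313.
Profit is highest at q = 0. Equivalently, the lowest AVC in the table is 69/7 ≈ £9.86 at q = 7, and P = £1 falls below it — price never covers variable cost, so the firm shuts down and loses only its fixed cost.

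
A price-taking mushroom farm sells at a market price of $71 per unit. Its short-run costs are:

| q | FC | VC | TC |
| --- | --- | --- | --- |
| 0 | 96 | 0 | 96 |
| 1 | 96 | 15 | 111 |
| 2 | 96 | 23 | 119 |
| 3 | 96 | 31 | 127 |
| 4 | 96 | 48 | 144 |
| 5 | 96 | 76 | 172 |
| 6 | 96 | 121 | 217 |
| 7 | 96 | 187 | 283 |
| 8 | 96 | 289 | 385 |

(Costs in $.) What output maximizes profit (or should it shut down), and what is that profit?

Tabulate TR − TC: q=0: -96; q=1: -40; q=2: 23; q=3: 86; q=4: 140; q=5: 183; q=6: 209; q=7: 214; q=8: 183.
Profit is maximized at q = 7. AVC there is 187/7 = $26.71 ≤ P, so producing beats shutting down (which would give -$96).

q = 7; profit = $214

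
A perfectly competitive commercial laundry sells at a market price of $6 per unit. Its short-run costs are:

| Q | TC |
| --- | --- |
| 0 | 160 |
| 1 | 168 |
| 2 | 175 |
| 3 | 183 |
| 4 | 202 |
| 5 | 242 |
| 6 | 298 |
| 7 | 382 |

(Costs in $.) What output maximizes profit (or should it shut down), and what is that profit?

Tabulate TR − TC: Q=0: -160; Q=1: -162; Q=2: -163; Q=3: -165; Q=4: -178; Q=5: -212; Q=6: -262; Q=7: -340.
Profit is highest at Q = 0. Equivalently, the lowest AVC in the table is 15/2 ≈ $7.50 at Q = 2, and P = $6 falls below it — price never covers variable cost, so the firm shuts down and loses only its fixed cost.

Q = 0 (shut down); profit = -$160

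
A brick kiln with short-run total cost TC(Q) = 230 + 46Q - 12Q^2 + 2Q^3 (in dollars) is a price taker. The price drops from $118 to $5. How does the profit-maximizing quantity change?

MC = 46 - 24Q + 6Q^2; the shutdown threshold is min AVC = $28 (at Q = 3).
With P = $118 above the shutdown price, P = MC gives Q = 6.
At P = $5 < min AVC = $28, price no longer covers variable cost at any output, so the firm shuts down: Q = 0.

Output falls from 6 to 0 (the firm shuts down)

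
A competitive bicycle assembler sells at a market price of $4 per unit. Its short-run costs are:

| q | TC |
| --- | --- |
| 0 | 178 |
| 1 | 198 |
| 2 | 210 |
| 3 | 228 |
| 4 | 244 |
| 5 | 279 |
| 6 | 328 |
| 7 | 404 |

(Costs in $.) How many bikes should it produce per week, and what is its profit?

q = 0 (shut down); profit = -$178

Profit at each row (π = 4q − TC): q=0: -178; q=1: -194; q=2: -202; q=3: -216; q=4: -228; q=5: -259; q=6: -304; q=7: -376.
Profit is highest at q = 0. Equivalently, the lowest AVC in the table is 32/2 ≈ $16 at q = 2, and P = $4 falls below it — price never covers variable cost, so the firm shuts down and loses only its fixed cost.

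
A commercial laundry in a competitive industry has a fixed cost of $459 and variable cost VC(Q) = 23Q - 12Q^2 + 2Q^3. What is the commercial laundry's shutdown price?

$5 per unit

The firm shuts down when price falls below the minimum of average variable cost. AVC = VC/Q = 23 - 12Q + 2Q^2.
dAVC/dQ = -12 + 4Q = 0 gives Q = 3. min AVC = 23 - 12·3 + 2·3^2 = 5.
For P < $5 the firm produces nothing.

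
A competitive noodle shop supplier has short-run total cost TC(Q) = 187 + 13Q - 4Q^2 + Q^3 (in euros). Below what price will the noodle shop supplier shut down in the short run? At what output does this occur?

The shutdown price is the minimum of AVC. VC = 13Q - 4Q^2 + Q^3, so AVC = 13 - 4Q + Q^2.
At the minimum of AVC, MC = AVC. MC = 13 - 8Q + 3Q^2; setting MC = AVC gives 2Q^2 - 4Q = 0, so Q = 2. min AVC = 9.
So the shutdown price is €9.

€9 per unit, at Q = 2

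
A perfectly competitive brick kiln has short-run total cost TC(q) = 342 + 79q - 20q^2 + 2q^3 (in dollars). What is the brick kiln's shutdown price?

Short-run supply begins at min AVC. From VC = 79q - 20q^2 + 2q^3, AVC = 79 - 20q + 2q^2.
dAVC/dq = -20 + 4q = 0 gives q = 5. min AVC = 79 - 20·5 + 2·5^2 = 29.
The firm shuts down for any P below $29.

$29 per unit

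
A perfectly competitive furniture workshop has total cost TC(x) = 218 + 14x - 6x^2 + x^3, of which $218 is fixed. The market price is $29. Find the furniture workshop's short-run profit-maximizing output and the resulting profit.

Profit = -$118 at x = 5

AVC = 14 - 6x + x^2; min AVC = $5 at x = 3. Since P = $29 ≥ min AVC, the firm produces.
MC = 14 - 12x + 3x^2. Setting P = MC and taking the root on the rising branch gives x* = 5.
TR = 29·5 = 145. TC = 218 + 45 = 263. Profit = 145 − 263 = -$118.
Shutting down would mean losing the fixed cost of $218, so operating at a loss of $118 is better by $100.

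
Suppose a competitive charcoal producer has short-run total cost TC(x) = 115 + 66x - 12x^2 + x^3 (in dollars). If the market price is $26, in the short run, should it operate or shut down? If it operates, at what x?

Variable cost is VC = 66x - 12x^2 + x^3, so AVC = VC/x = 66 - 12x + x^2 and MC = dTC/dx = 66 - 24x + 3x^2.
AVC hits its minimum where MC = AVC, at x = 6, giving min AVC = 66 - 12·6 + 6^2 = $30.
With P < min AVC ($26 < $30), every unit sold adds to the loss.
Best response: produce nothing and absorb the $115 fixed cost.

Shut down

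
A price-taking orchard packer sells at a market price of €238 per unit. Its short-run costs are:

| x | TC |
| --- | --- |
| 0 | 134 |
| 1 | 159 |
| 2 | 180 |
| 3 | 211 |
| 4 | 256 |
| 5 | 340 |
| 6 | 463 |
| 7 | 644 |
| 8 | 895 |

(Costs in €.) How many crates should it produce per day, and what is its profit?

x = 7; profit = €1022

Profit at each row (π = 238x − TC): x=0: -134; x=1: 79; x=2: 296; x=3: 503; x=4: 696; x=5: 850; x=6: 965; x=7: 1022; x=8: 1009.
Profit is maximized at x = 7. AVC there is 510/7 = €72.86 ≤ P, so producing beats shutting down (which would give -€134).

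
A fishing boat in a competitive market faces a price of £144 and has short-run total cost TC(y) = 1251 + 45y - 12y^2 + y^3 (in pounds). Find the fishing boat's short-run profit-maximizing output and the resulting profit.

Profit = -£41 at y = 11

AVC = 45 - 12y + y^2; min AVC = £9 at y = 6. Since P = £144 ≥ min AVC, the firm produces.
With MC = 45 - 24y + 3y^2, P = MC on the upward-sloping part at y* = 11.
TR = 144·11 = 1584. TC = 1251 + 374 = 1625. Profit = 1584 − 1625 = -£41.
Shutting down would mean losing the fixed cost of £1251, so operating at a loss of £41 is better by £1210.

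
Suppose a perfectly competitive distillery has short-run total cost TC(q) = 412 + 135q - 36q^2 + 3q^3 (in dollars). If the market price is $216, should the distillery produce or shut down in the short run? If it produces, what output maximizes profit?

From TC, MC = TC'(q) = 135 - 72q + 9q^2 and AVC = VC/q = 135 - 36q + 3q^2.
AVC hits its minimum where MC = AVC, at q = 6, giving min AVC = 135 - 36·6 + 3·6^2 = $27.
Because $216 ≥ $27, revenue can cover variable cost; the firm operates.
Set P = MC: 216 = 135 - 72q + 9q^2 → -81 - 72q + 9q^2 = 0. The roots are q = -1 and q = 9; the profit-maximizing output is on the rising part of MC, so q* = 9.
Check: AVC at q = 9 is $54 ≤ P, so revenue covers variable cost.
Profit = P·q − TC = 216·9 − 898 = $1046.

Produce at q = 9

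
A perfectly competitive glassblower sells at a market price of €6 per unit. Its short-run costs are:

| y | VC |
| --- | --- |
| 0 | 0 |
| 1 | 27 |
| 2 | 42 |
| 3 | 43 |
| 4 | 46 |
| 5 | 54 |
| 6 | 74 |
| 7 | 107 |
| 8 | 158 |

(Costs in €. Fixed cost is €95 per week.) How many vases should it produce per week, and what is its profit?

y = 0 (shut down); profit = -€95

Tabulate TR − TC: y=0: -95; y=1: -116; y=2: -125; y=3: -120; y=4: -117; y=5: -119; y=6: -133; y=7: -160; y=8: -205.
Profit is highest at y = 0. Equivalently, the lowest AVC in the table is 54/5 ≈ €10.80 at y = 5, and P = €6 falls below it — price never covers variable cost, so the firm shuts down and loses only its fixed cost.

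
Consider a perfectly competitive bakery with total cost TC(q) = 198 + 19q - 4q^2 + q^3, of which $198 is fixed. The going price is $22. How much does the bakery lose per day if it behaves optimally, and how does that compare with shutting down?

Profit = -$180 at q = 3

AVC = 19 - 4q + q^2; min AVC = $15 at q = 2. Since P = $22 ≥ min AVC, the firm produces.
With MC = 19 - 8q + 3q^2, P = MC on the upward-sloping part at q* = 3.
TR = 22·3 = 66. TC = 198 + 48 = 246. Profit = 66 − 246 = -$180.
That loss of $180 beats the $198 the firm would lose by shutting down; producing recovers $18 of fixed cost.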